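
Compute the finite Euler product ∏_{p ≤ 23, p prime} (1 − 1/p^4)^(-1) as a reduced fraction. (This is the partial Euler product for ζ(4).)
∏ = 179711034607426083154393/166042662475294310400000

The primes p ≤ 23 are [2, 3, 5, 7, 11, 13, 17, 19, 23]. For each prime, (1 − 1/p^4)^(-1) = p^4 / (p^4 − 1). The product is (1 − 1/2^4)^(-1), (1 − 1/3^4)^(-1), (1 − 1/5^4)^(-1), (1 − 1/7^4)^(-1), (1 − 1/11^4)^(-1), (1 − 1/13^4)^(-1), (1 − 1/17^4)^(-1), (1 − 1/19^4)^(-1), (1 − 1/23^4)^(-1) = ∏ p^4 / (p^4 − 1) = 179711034607426083154393/166042662475294310400000.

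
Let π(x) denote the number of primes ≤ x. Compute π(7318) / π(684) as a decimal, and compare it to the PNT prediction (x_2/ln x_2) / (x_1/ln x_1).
π(7318)/π(684) = 932/124 ≈ 7.5161;  PNT prediction ≈ 7.8490.

π(684) = 124 and π(7318) = 932, so π(7318)/π(684) ≈ 7.5161. The PNT-predicted ratio is (7318/ln(7318)) / (684/ln(684)) ≈ 7.8490. The two agree to within a few percent, as expected.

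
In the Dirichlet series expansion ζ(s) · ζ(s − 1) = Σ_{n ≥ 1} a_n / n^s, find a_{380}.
σ(380) = 840

In the product (Σ m^0/m^s)(Σ k / k^s) = Σ (Σ_{d | n} d) / n^s, the coefficient of 1/n^s is σ(n) = Σ_{d | n} d. For n = 380, divisors are [1, 2, 4, 5, 10, 19, 20, 38, 76, 95, 190, 380]; summing: σ(380) = 840.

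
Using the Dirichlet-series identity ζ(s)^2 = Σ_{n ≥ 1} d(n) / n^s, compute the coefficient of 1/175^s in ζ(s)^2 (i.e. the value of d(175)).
d(175) = 6

ζ(s)^2 = (Σ 1/m^s)(Σ 1/k^s). The coefficient of 1/n^s in the product is the number of ordered pairs (m, k) with mk = n, which equals d(n). For n = 175, divisors are [1, 5, 7, 25, 35, 175], so d(175) = 6.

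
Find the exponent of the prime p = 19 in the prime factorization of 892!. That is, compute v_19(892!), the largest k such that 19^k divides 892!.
v_19(892!) = 48

Legendre's formula: v_p(n!) = Σ_{k ≥ 1} ⌊n / p^k⌋. For p = 19, n = 892, the terms are:
  ⌊892/19^1⌋ = ⌊892/19⌋ = 46
  ⌊892/19^2⌋ = ⌊892/361⌋ = 2
(the next term ⌊892/19^3⌋ = 0, terminating the sum). Summing: v_19(892!) = 46 + 2 = 48.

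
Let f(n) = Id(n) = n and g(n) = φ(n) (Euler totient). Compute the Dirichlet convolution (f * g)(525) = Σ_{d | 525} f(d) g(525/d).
(Id * φ)(525) = 4225

Divisors of 525: [1, 3, 5, 7, 15, 21, 25, 35, 75, 105, 175, 525]. For each d | 525:
  d = 1: Id(1) · φ(525/1) = 1 · 240 = 240
  d = 3: Id(3) · φ(525/3) = 3 · 120 = 360
  d = 5: Id(5) · φ(525/5) = 5 · 48 = 240
  d = 7: Id(7) · φ(525/7) = 7 · 40 = 280
  d = 15: Id(15) · φ(525/15) = 15 · 24 = 360
  d = 21: Id(21) · φ(525/21) = 21 · 20 = 420
  d = 25: Id(25) · φ(525/25) = 25 · 12 = 300
  d = 35: Id(35) · φ(525/35) = 35 · 8 = 280
  d = 75: Id(75) · φ(525/75) = 75 · 6 = 450
  d = 105: Id(105) · φ(525/105) = 105 · 4 = 420
  d = 175: Id(175) · φ(525/175) = 175 · 2 = 350
  d = 525: Id(525) · φ(525/525) = 525 · 1 = 525
Summing: (Id * φ)(525) = 240 + 360 + 240 + 280 + 360 + 420 + 300 + 280 + 450 + 420 + 350 + 525 = 4225.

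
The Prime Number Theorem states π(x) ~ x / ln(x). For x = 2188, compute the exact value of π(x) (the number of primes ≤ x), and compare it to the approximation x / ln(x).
π(2188) = 327;  x/ln(x) ≈ 284.50;  relative error ≈ 13.00%.

Directly count primes up to 2188: π(2188) = 327. The PNT approximation gives 2188/ln(2188) ≈ 2188/7.69074 ≈ 284.50. Relative error (π(x) − x/ln(x)) / π(x) ≈ 13.00%; the approximation is known to undercount slightly (Li(x) is a better estimate).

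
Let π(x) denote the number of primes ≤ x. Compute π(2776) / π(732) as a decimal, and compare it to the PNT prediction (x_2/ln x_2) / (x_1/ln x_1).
π(2776)/π(732) = 403/129 ≈ 3.1240;  PNT prediction ≈ 3.1548.

π(732) = 129 and π(2776) = 403, so π(2776)/π(732) ≈ 3.1240. The PNT-predicted ratio is (2776/ln(2776)) / (732/ln(732)) ≈ 3.1548. The two agree to within a few percent, as expected.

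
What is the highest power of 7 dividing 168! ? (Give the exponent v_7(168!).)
v_7(168!) = 27

Legendre's formula: v_p(n!) = Σ_{k ≥ 1} ⌊n / p^k⌋. For p = 7, n = 168, the terms are:
  ⌊168/7^1⌋ = ⌊168/7⌋ = 24
  ⌊168/7^2⌋ = ⌊168/49⌋ = 3
(the next term ⌊168/7^3⌋ = 0, terminating the sum). Summing: v_7(168!) = 24 + 3 = 27.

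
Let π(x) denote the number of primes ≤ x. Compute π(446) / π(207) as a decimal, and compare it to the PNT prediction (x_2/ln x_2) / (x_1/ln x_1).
π(446)/π(207) = 86/46 ≈ 1.8696;  PNT prediction ≈ 1.8835.

π(207) = 46 and π(446) = 86, so π(446)/π(207) ≈ 1.8696. The PNT-predicted ratio is (446/ln(446)) / (207/ln(207)) ≈ 1.8835. The two agree to within a few percent, as expected.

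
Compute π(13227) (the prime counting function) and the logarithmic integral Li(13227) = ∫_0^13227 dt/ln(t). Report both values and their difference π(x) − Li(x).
π(13227) = 1572;  Li(13227) ≈ 1591.05;  π(x) − Li(x) ≈ -19.05.

Direct count of primes ≤ 13227 gives π(13227) = 1572. Numerical evaluation of the logarithmic integral gives Li(13227) ≈ 1591.05. The difference π(x) − Li(x) ≈ -19.05 is typically negative for small/moderate x (Li(x) overestimates), though Littlewood's theorem shows this sign changes infinitely often.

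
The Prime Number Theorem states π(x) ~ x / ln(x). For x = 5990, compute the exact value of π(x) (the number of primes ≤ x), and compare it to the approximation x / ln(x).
π(5990) = 783;  x/ln(x) ≈ 688.68;  relative error ≈ 12.05%.

Directly count primes up to 5990: π(5990) = 783. The PNT approximation gives 5990/ln(5990) ≈ 5990/8.69785 ≈ 688.68. Relative error (π(x) − x/ln(x)) / π(x) ≈ 12.05%; the approximation is known to undercount slightly (Li(x) is a better estimate).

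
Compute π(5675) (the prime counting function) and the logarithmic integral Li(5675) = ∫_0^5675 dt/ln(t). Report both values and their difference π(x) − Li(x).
π(5675) = 747;  Li(5675) ≈ 762.94;  π(x) − Li(x) ≈ -15.94.

Direct count of primes ≤ 5675 gives π(5675) = 747. Numerical evaluation of the logarithmic integral gives Li(5675) ≈ 762.94. The difference π(x) − Li(x) ≈ -15.94 is typically negative for small/moderate x (Li(x) overestimates), though Littlewood's theorem shows this sign changes infinitely often.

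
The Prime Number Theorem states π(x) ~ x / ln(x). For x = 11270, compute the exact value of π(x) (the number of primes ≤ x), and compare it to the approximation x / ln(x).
π(11270) = 1362;  x/ln(x) ≈ 1207.94;  relative error ≈ 11.31%.

Directly count primes up to 11270: π(11270) = 1362. The PNT approximation gives 11270/ln(11270) ≈ 11270/9.32990 ≈ 1207.94. Relative error (π(x) − x/ln(x)) / π(x) ≈ 11.31%; the approximation is known to undercount slightly (Li(x) is a better estimate).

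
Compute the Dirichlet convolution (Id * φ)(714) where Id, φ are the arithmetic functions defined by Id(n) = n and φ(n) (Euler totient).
(Id * φ)(714) = 6435

Divisors of 714: [1, 2, 3, 6, 7, 14, 17, 21, 34, 42, 51, 102, 119, 238, 357, 714]. For each d | 714:
  d = 1: Id(1) · φ(714/1) = 1 · 192 = 192
  d = 2: Id(2) · φ(714/2) = 2 · 192 = 384
  d = 3: Id(3) · φ(714/3) = 3 · 96 = 288
  d = 6: Id(6) · φ(714/6) = 6 · 96 = 576
  d = 7: Id(7) · φ(714/7) = 7 · 32 = 224
  d = 14: Id(14) · φ(714/14) = 14 · 32 = 448
  d = 17: Id(17) · φ(714/17) = 17 · 12 = 204
  d = 21: Id(21) · φ(714/21) = 21 · 16 = 336
  d = 34: Id(34) · φ(714/34) = 34 · 12 = 408
  d = 42: Id(42) · φ(714/42) = 42 · 16 = 672
  d = 51: Id(51) · φ(714/51) = 51 · 6 = 306
  d = 102: Id(102) · φ(714/102) = 102 · 6 = 612
  d = 119: Id(119) · φ(714/119) = 119 · 2 = 238
  d = 238: Id(238) · φ(714/238) = 238 · 2 = 476
  d = 357: Id(357) · φ(714/357) = 357 · 1 = 357
  d = 714: Id(714) · φ(714/714) = 714 · 1 = 714
Summing: (Id * φ)(714) = 192 + 384 + 288 + 576 + 224 + 448 + 204 + 336 + 408 + 672 + 306 + 612 + 238 + 476 + 357 + 714 = 6435.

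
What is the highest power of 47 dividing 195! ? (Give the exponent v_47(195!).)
v_47(195!) = 4

Legendre's formula: v_p(n!) = Σ_{k ≥ 1} ⌊n / p^k⌋. For p = 47, n = 195, the terms are:
  ⌊195/47^1⌋ = ⌊195/47⌋ = 4
(the next term ⌊195/47^2⌋ = 0, terminating the sum). Summing: v_47(195!) = 4 = 4.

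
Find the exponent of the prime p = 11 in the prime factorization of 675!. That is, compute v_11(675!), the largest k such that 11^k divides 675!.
v_11(675!) = 66

Legendre's formula: v_p(n!) = Σ_{k ≥ 1} ⌊n / p^k⌋. For p = 11, n = 675, the terms are:
  ⌊675/11^1⌋ = ⌊675/11⌋ = 61
  ⌊675/11^2⌋ = ⌊675/121⌋ = 5
(the next term ⌊675/11^3⌋ = 0, terminating the sum). Summing: v_11(675!) = 61 + 5 = 66.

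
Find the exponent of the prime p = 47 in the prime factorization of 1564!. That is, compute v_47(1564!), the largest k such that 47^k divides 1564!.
v_47(1564!) = 33

Legendre's formula: v_p(n!) = Σ_{k ≥ 1} ⌊n / p^k⌋. For p = 47, n = 1564, the terms are:
  ⌊1564/47^1⌋ = ⌊1564/47⌋ = 33
(the next term ⌊1564/47^2⌋ = 0, terminating the sum). Summing: v_47(1564!) = 33 = 33.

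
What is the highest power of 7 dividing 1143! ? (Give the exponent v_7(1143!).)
v_7(1143!) = 189

Legendre's formula: v_p(n!) = Σ_{k ≥ 1} ⌊n / p^k⌋. For p = 7, n = 1143, the terms are:
  ⌊1143/7^1⌋ = ⌊1143/7⌋ = 163
  ⌊1143/7^2⌋ = ⌊1143/49⌋ = 23
  ⌊1143/7^3⌋ = ⌊1143/343⌋ = 3
(the next term ⌊1143/7^4⌋ = 0, terminating the sum). Summing: v_7(1143!) = 163 + 23 + 3 = 189.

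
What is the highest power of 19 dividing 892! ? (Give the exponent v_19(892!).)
v_19(892!) = 48

Legendre's formula: v_p(n!) = Σ_{k ≥ 1} ⌊n / p^k⌋. For p = 19, n = 892, the terms are:
  ⌊892/19^1⌋ = ⌊892/19⌋ = 46
  ⌊892/19^2⌋ = ⌊892/361⌋ = 2
(the next term ⌊892/19^3⌋ = 0, terminating the sum). Summing: v_19(892!) = 46 + 2 = 48.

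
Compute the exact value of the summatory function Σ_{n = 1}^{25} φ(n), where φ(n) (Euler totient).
Σ_{n ≤ 25} φ(n) = 200

Compute φ(n) for each 1 ≤ n ≤ 25: φ(1) = 1, φ(2) = 1, φ(3) = 2, φ(4) = 2, φ(5) = 4, φ(6) = 2, φ(7) = 6, φ(8) = 4, φ(9) = 6, φ(10) = 4, φ(11) = 10, φ(12) = 4, φ(13) = 12, φ(14) = 6, φ(15) = 8, φ(16) = 8, φ(17) = 16, φ(18) = 6, φ(19) = 18, φ(20) = 8, φ(21) = 12, φ(22) = 10, φ(23) = 22, φ(24) = 8, φ(25) = 20. Summing all 25 values: 200. (Average order: Σ_{n ≤ x} φ(n) ~ (3/π²) x². For x = 25, (3/π²)·25² ≈ 189.98.)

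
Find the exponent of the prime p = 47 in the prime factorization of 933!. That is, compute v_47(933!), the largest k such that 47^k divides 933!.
v_47(933!) = 19

Legendre's formula: v_p(n!) = Σ_{k ≥ 1} ⌊n / p^k⌋. For p = 47, n = 933, the terms are:
  ⌊933/47^1⌋ = ⌊933/47⌋ = 19
(the next term ⌊933/47^2⌋ = 0, terminating the sum). Summing: v_47(933!) = 19 = 19.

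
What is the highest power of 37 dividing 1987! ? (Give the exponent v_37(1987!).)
v_37(1987!) = 54

Legendre's formula: v_p(n!) = Σ_{k ≥ 1} ⌊n / p^k⌋. For p = 37, n = 1987, the terms are:
  ⌊1987/37^1⌋ = ⌊1987/37⌋ = 53
  ⌊1987/37^2⌋ = ⌊1987/1369⌋ = 1
(the next term ⌊1987/37^3⌋ = 0, terminating the sum). Summing: v_37(1987!) = 53 + 1 = 54.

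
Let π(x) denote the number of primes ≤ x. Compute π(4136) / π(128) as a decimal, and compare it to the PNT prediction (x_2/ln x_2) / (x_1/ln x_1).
π(4136)/π(128) = 569/31 ≈ 18.3548;  PNT prediction ≈ 18.8270.

π(128) = 31 and π(4136) = 569, so π(4136)/π(128) ≈ 18.3548. The PNT-predicted ratio is (4136/ln(4136)) / (128/ln(128)) ≈ 18.8270. The two agree to within a few percent, as expected.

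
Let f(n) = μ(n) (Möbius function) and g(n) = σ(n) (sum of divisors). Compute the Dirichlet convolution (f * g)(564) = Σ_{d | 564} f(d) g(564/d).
(μ * σ)(564) = 564

Divisors of 564: [1, 2, 3, 4, 6, 12, 47, 94, 141, 188, 282, 564]. For each d | 564:
  d = 1: μ(1) · σ(564/1) = 1 · 1344 = 1344
  d = 2: μ(2) · σ(564/2) = -1 · 576 = -576
  d = 3: μ(3) · σ(564/3) = -1 · 336 = -336
  d = 4: μ(4) · σ(564/4) = 0 · 192 = 0
  d = 6: μ(6) · σ(564/6) = 1 · 144 = 144
  d = 12: μ(12) · σ(564/12) = 0 · 48 = 0
  d = 47: μ(47) · σ(564/47) = -1 · 28 = -28
  d = 94: μ(94) · σ(564/94) = 1 · 12 = 12
  d = 141: μ(141) · σ(564/141) = 1 · 7 = 7
  d = 188: μ(188) · σ(564/188) = 0 · 4 = 0
  d = 282: μ(282) · σ(564/282) = -1 · 3 = -3
  d = 564: μ(564) · σ(564/564) = 0 · 1 = 0
Summing: (μ * σ)(564) = 1344 + -576 + -336 + 0 + 144 + 0 + -28 + 12 + 7 + 0 + -3 + 0 = 564.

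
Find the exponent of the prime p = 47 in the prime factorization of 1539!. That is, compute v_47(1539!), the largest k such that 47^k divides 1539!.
v_47(1539!) = 32

Legendre's formula: v_p(n!) = Σ_{k ≥ 1} ⌊n / p^k⌋. For p = 47, n = 1539, the terms are:
  ⌊1539/47^1⌋ = ⌊1539/47⌋ = 32
(the next term ⌊1539/47^2⌋ = 0, terminating the sum). Summing: v_47(1539!) = 32 = 32.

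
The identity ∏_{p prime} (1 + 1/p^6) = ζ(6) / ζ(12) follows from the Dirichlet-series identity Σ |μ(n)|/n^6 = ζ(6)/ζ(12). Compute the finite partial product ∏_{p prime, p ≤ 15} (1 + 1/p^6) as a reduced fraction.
∏ = 261167492243135861/256778456493448890

The primes p ≤ 15 are [2, 3, 5, 7, 11, 13]. For each, (1 + 1/p^6) = (p^6 + 1)/p^6. Multiplying these fractions over p ∈ [2, 3, 5, 7, 11, 13] gives 261167492243135861/256778456493448890. (In the limit P → ∞ this tends to ζ(6)/ζ(12).)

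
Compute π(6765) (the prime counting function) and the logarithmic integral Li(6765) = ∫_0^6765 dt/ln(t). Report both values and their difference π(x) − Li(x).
π(6765) = 871;  Li(6765) ≈ 887.74;  π(x) − Li(x) ≈ -16.74.

Direct count of primes ≤ 6765 gives π(6765) = 871. Numerical evaluation of the logarithmic integral gives Li(6765) ≈ 887.74. The difference π(x) − Li(x) ≈ -16.74 is typically negative for small/moderate x (Li(x) overestimates), though Littlewood's theorem shows this sign changes infinitely often.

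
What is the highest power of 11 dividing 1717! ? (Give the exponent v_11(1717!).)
v_11(1717!) = 171

Legendre's formula: v_p(n!) = Σ_{k ≥ 1} ⌊n / p^k⌋. For p = 11, n = 1717, the terms are:
  ⌊1717/11^1⌋ = ⌊1717/11⌋ = 156
  ⌊1717/11^2⌋ = ⌊1717/121⌋ = 14
  ⌊1717/11^3⌋ = ⌊1717/1331⌋ = 1
(the next term ⌊1717/11^4⌋ = 0, terminating the sum). Summing: v_11(1717!) = 156 + 14 + 1 = 171.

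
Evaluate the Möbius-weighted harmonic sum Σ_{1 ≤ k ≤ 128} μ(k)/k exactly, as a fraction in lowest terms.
Σ μ(k)/k = -228455996623300386843096283835194191857230682/401447693933303618909444119902604513664588524773

Values of μ(k) for 1 ≤ k ≤ 128: μ(1) = 1, μ(2) = -1, μ(3) = -1, μ(5) = -1, μ(6) = 1, μ(7) = -1, μ(10) = 1, μ(11) = -1, μ(13) = -1, μ(14) = 1, μ(15) = 1, μ(17) = -1, μ(19) = -1, μ(21) = 1, μ(22) = 1, μ(23) = -1, μ(26) = 1, μ(29) = -1, μ(30) = -1, μ(31) = -1, μ(33) = 1, μ(34) = 1, μ(35) = 1, μ(37) = -1, μ(38) = 1, μ(39) = 1, μ(41) = -1, μ(42) = -1, μ(43) = -1, μ(46) = 1, μ(47) = -1, μ(51) = 1, μ(53) = -1, μ(55) = 1, μ(57) = 1, μ(58) = 1, μ(59) = -1, μ(61) = -1, μ(62) = 1, μ(65) = 1, μ(66) = -1, μ(67) = -1, μ(69) = 1, μ(70) = -1, μ(71) = -1, μ(73) = -1, μ(74) = 1, μ(77) = 1, μ(78) = -1, μ(79) = -1, μ(82) = 1, μ(83) = -1, μ(85) = 1, μ(86) = 1, μ(87) = 1, μ(89) = -1, μ(91) = 1, μ(93) = 1, μ(94) = 1, μ(95) = 1, μ(97) = -1, μ(101) = -1, μ(102) = -1, μ(103) = -1, μ(105) = -1, μ(106) = 1, μ(107) = -1, μ(109) = -1, μ(110) = -1, μ(111) = 1, μ(113) = -1, μ(114) = -1, μ(115) = 1, μ(118) = 1, μ(119) = 1, μ(122) = 1, μ(123) = 1, μ(127) = -1, with μ = 0 on non-squarefree integers. Summing μ(k)/k for k where μ(k) ≠ 0 gives -228455996623300386843096283835194191857230682/401447693933303618909444119902604513664588524773 ≈ -0.0006. (PNT ⟺ this sum → 0 as n → ∞.)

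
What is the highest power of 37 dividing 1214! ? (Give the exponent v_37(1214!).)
v_37(1214!) = 32

Legendre's formula: v_p(n!) = Σ_{k ≥ 1} ⌊n / p^k⌋. For p = 37, n = 1214, the terms are:
  ⌊1214/37^1⌋ = ⌊1214/37⌋ = 32
(the next term ⌊1214/37^2⌋ = 0, terminating the sum). Summing: v_37(1214!) = 32 = 32.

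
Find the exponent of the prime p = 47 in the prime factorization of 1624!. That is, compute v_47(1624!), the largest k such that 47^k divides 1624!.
v_47(1624!) = 34

Legendre's formula: v_p(n!) = Σ_{k ≥ 1} ⌊n / p^k⌋. For p = 47, n = 1624, the terms are:
  ⌊1624/47^1⌋ = ⌊1624/47⌋ = 34
(the next term ⌊1624/47^2⌋ = 0, terminating the sum). Summing: v_47(1624!) = 34 = 34.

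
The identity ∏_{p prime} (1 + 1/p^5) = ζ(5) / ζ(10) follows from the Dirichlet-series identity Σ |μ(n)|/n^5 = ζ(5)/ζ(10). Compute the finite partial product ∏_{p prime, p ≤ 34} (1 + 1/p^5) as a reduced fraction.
∏ = 63844361159480726970812326794206836752384/61631932954678205462623400894081119262815

The primes p ≤ 34 are [2, 3, 5, 7, 11, 13, 17, 19, 23, 29, 31]. For each, (1 + 1/p^5) = (p^5 + 1)/p^5. Multiplying these fractions over p ∈ [2, 3, 5, 7, 11, 13, 17, 19, 23, 29, 31] gives 63844361159480726970812326794206836752384/61631932954678205462623400894081119262815. (In the limit P → ∞ this tends to ζ(5)/ζ(10).)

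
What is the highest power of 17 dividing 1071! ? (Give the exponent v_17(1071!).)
v_17(1071!) = 66

Legendre's formula: v_p(n!) = Σ_{k ≥ 1} ⌊n / p^k⌋. For p = 17, n = 1071, the terms are:
  ⌊1071/17^1⌋ = ⌊1071/17⌋ = 63
  ⌊1071/17^2⌋ = ⌊1071/289⌋ = 3
(the next term ⌊1071/17^3⌋ = 0, terminating the sum). Summing: v_17(1071!) = 63 + 3 = 66.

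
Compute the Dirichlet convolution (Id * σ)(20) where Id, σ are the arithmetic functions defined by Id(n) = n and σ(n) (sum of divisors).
(Id * σ)(20) = 187

Divisors of 20: [1, 2, 4, 5, 10, 20]. For each d | 20:
  d = 1: Id(1) · σ(20/1) = 1 · 42 = 42
  d = 2: Id(2) · σ(20/2) = 2 · 18 = 36
  d = 4: Id(4) · σ(20/4) = 4 · 6 = 24
  d = 5: Id(5) · σ(20/5) = 5 · 7 = 35
  d = 10: Id(10) · σ(20/10) = 10 · 3 = 30
  d = 20: Id(20) · σ(20/20) = 20 · 1 = 20
Summing: (Id * σ)(20) = 42 + 36 + 24 + 35 + 30 + 20 = 187.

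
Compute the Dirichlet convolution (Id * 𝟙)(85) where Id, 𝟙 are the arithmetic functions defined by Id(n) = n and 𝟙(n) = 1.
(Id * 𝟙)(85) = 108

Divisors of 85: [1, 5, 17, 85]. For each d | 85:
  d = 1: Id(1) · 𝟙(85/1) = 1 · 1 = 1
  d = 5: Id(5) · 𝟙(85/5) = 5 · 1 = 5
  d = 17: Id(17) · 𝟙(85/17) = 17 · 1 = 17
  d = 85: Id(85) · 𝟙(85/85) = 85 · 1 = 85
Summing: (Id * 𝟙)(85) = 1 + 5 + 17 + 85 = 108.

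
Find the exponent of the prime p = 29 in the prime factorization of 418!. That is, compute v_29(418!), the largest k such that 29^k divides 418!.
v_29(418!) = 14

Legendre's formula: v_p(n!) = Σ_{k ≥ 1} ⌊n / p^k⌋. For p = 29, n = 418, the terms are:
  ⌊418/29^1⌋ = ⌊418/29⌋ = 14
(the next term ⌊418/29^2⌋ = 0, terminating the sum). Summing: v_29(418!) = 14 = 14.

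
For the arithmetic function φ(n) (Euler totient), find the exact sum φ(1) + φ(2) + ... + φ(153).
Σ_{n ≤ 153} φ(n) = 7176

Compute φ(n) for each 1 ≤ n ≤ 153: φ(1) = 1, φ(2) = 1, φ(3) = 2, φ(4) = 2, φ(5) = 4, φ(6) = 2, φ(7) = 6, φ(8) = 4, φ(9) = 6, φ(10) = 4, φ(11) = 10, φ(12) = 4, φ(13) = 12, φ(14) = 6, φ(15) = 8, φ(16) = 8, φ(17) = 16, φ(18) = 6, φ(19) = 18, φ(20) = 8, φ(21) = 12, φ(22) = 10, φ(23) = 22, φ(24) = 8, φ(25) = 20, φ(26) = 12, φ(27) = 18, φ(28) = 12, φ(29) = 28, φ(30) = 8, φ(31) = 30, φ(32) = 16, φ(33) = 20, φ(34) = 16, φ(35) = 24, φ(36) = 12, φ(37) = 36, φ(38) = 18, φ(39) = 24, φ(40) = 16, φ(41) = 40, φ(42) = 12, φ(43) = 42, φ(44) = 20, φ(45) = 24, φ(46) = 22, φ(47) = 46, φ(48) = 16, φ(49) = 42, φ(50) = 20, φ(51) = 32, φ(52) = 24, φ(53) = 52, φ(54) = 18, φ(55) = 40, φ(56) = 24, φ(57) = 36, φ(58) = 28, φ(59) = 58, φ(60) = 16, φ(61) = 60, φ(62) = 30, φ(63) = 36, φ(64) = 32, φ(65) = 48, φ(66) = 20, φ(67) = 66, φ(68) = 32, φ(69) = 44, φ(70) = 24, φ(71) = 70, φ(72) = 24, φ(73) = 72, φ(74) = 36, φ(75) = 40, φ(76) = 36, φ(77) = 60, φ(78) = 24, φ(79) = 78, φ(80) = 32, φ(81) = 54, φ(82) = 40, φ(83) = 82, φ(84) = 24, φ(85) = 64, φ(86) = 42, φ(87) = 56, φ(88) = 40, φ(89) = 88, φ(90) = 24, φ(91) = 72, φ(92) = 44, φ(93) = 60, φ(94) = 46, φ(95) = 72, φ(96) = 32, φ(97) = 96, φ(98) = 42, φ(99) = 60, φ(100) = 40, φ(101) = 100, φ(102) = 32, φ(103) = 102, φ(104) = 48, φ(105) = 48, φ(106) = 52, φ(107) = 106, φ(108) = 36, φ(109) = 108, φ(110) = 40, φ(111) = 72, φ(112) = 48, φ(113) = 112, φ(114) = 36, φ(115) = 88, φ(116) = 56, φ(117) = 72, φ(118) = 58, φ(119) = 96, φ(120) = 32, φ(121) = 110, φ(122) = 60, φ(123) = 80, φ(124) = 60, φ(125) = 100, φ(126) = 36, φ(127) = 126, φ(128) = 64, φ(129) = 84, φ(130) = 48, φ(131) = 130, φ(132) = 40, φ(133) = 108, φ(134) = 66, φ(135) = 72, φ(136) = 64, φ(137) = 136, φ(138) = 44, φ(139) = 138, φ(140) = 48, φ(141) = 92, φ(142) = 70, φ(143) = 120, φ(144) = 48, φ(145) = 112, φ(146) = 72, φ(147) = 84, φ(148) = 72, φ(149) = 148, φ(150) = 40, φ(151) = 150, φ(152) = 72, φ(153) = 96. Summing all 153 values: 7176. (Average order: Σ_{n ≤ x} φ(n) ~ (3/π²) x². For x = 153, (3/π²)·153² ≈ 7115.48.)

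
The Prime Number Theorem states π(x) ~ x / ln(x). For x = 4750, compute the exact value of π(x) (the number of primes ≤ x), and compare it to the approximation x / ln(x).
π(4750) = 639;  x/ln(x) ≈ 561.07;  relative error ≈ 12.19%.

Directly count primes up to 4750: π(4750) = 639. The PNT approximation gives 4750/ln(4750) ≈ 4750/8.46590 ≈ 561.07. Relative error (π(x) − x/ln(x)) / π(x) ≈ 12.19%; the approximation is known to undercount slightly (Li(x) is a better estimate).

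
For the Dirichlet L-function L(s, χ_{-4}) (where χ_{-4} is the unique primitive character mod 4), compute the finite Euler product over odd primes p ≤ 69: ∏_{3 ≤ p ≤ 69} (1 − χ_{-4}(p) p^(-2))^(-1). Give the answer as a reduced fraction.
∏ = 186965264422467473784849459249589/204088016612535111254016000000000

The odd primes p ≤ 69 are [3, 5, 7, 11, 13, 17, 19, 23, 29, 31, 37, 41, 43, 47, 53, 59, 61, 67]. For each, χ(p) = 1 if p ≡ 1 mod 4, χ(p) = −1 if p ≡ 3 mod 4. Taking (1 − χ(p)/p^2)^(-1) = p^2/(p^2 − χ(p)): (1 − (-1)/3^2)^(-1) · (1 − (1)/5^2)^(-1) · (1 − (-1)/7^2)^(-1) · (1 − (-1)/11^2)^(-1) · (1 − (1)/13^2)^(-1) · (1 − (1)/17^2)^(-1) · (1 − (-1)/19^2)^(-1) · (1 − (-1)/23^2)^(-1) · (1 − (1)/29^2)^(-1) · (1 − (-1)/31^2)^(-1) · (1 − (1)/37^2)^(-1) · (1 − (1)/41^2)^(-1) · (1 − (-1)/43^2)^(-1) · (1 − (-1)/47^2)^(-1) · (1 − (1)/53^2)^(-1) · (1 − (-1)/59^2)^(-1) · (1 − (1)/61^2)^(-1) · (1 − (-1)/67^2)^(-1) = 186965264422467473784849459249589/204088016612535111254016000000000.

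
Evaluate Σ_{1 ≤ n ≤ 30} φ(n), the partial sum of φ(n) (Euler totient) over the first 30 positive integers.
Σ_{n ≤ 30} φ(n) = 278

Compute φ(n) for each 1 ≤ n ≤ 30: φ(1) = 1, φ(2) = 1, φ(3) = 2, φ(4) = 2, φ(5) = 4, φ(6) = 2, φ(7) = 6, φ(8) = 4, φ(9) = 6, φ(10) = 4, φ(11) = 10, φ(12) = 4, φ(13) = 12, φ(14) = 6, φ(15) = 8, φ(16) = 8, φ(17) = 16, φ(18) = 6, φ(19) = 18, φ(20) = 8, φ(21) = 12, φ(22) = 10, φ(23) = 22, φ(24) = 8, φ(25) = 20, φ(26) = 12, φ(27) = 18, φ(28) = 12, φ(29) = 28, φ(30) = 8. Summing all 30 values: 278. (Average order: Σ_{n ≤ x} φ(n) ~ (3/π²) x². For x = 30, (3/π²)·30² ≈ 273.57.)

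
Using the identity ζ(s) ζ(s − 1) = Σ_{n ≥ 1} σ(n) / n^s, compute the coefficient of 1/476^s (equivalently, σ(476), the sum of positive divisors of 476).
σ(476) = 1008

In the product (Σ m^0/m^s)(Σ k / k^s) = Σ (Σ_{d | n} d) / n^s, the coefficient of 1/n^s is σ(n) = Σ_{d | n} d. For n = 476, divisors are [1, 2, 4, 7, 14, 17, 28, 34, 68, 119, 238, 476]; summing: σ(476) = 1008.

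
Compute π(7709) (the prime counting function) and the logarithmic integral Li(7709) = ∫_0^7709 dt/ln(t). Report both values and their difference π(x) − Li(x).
π(7709) = 978;  Li(7709) ≈ 993.97;  π(x) − Li(x) ≈ -15.97.

Direct count of primes ≤ 7709 gives π(7709) = 978. Numerical evaluation of the logarithmic integral gives Li(7709) ≈ 993.97. The difference π(x) − Li(x) ≈ -15.97 is typically negative for small/moderate x (Li(x) overestimates), though Littlewood's theorem shows this sign changes infinitely often.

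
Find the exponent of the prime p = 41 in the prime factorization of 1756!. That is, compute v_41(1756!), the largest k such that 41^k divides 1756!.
v_41(1756!) = 43

Legendre's formula: v_p(n!) = Σ_{k ≥ 1} ⌊n / p^k⌋. For p = 41, n = 1756, the terms are:
  ⌊1756/41^1⌋ = ⌊1756/41⌋ = 42
  ⌊1756/41^2⌋ = ⌊1756/1681⌋ = 1
(the next term ⌊1756/41^3⌋ = 0, terminating the sum). Summing: v_41(1756!) = 42 + 1 = 43.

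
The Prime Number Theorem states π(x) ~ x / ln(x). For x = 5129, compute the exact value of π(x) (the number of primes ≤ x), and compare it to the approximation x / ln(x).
π(5129) = 685;  x/ln(x) ≈ 600.40;  relative error ≈ 12.35%.

Directly count primes up to 5129: π(5129) = 685. The PNT approximation gives 5129/ln(5129) ≈ 5129/8.54267 ≈ 600.40. Relative error (π(x) − x/ln(x)) / π(x) ≈ 12.35%; the approximation is known to undercount slightly (Li(x) is a better estimate).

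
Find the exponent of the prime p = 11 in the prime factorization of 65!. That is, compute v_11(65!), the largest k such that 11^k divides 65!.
v_11(65!) = 5

Legendre's formula: v_p(n!) = Σ_{k ≥ 1} ⌊n / p^k⌋. For p = 11, n = 65, the terms are:
  ⌊65/11^1⌋ = ⌊65/11⌋ = 5
(the next term ⌊65/11^2⌋ = 0, terminating the sum). Summing: v_11(65!) = 5 = 5.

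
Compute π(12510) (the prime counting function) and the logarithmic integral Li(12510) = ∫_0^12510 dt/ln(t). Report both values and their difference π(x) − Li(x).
π(12510) = 1493;  Li(12510) ≈ 1515.28;  π(x) − Li(x) ≈ -22.28.

Direct count of primes ≤ 12510 gives π(12510) = 1493. Numerical evaluation of the logarithmic integral gives Li(12510) ≈ 1515.28. The difference π(x) − Li(x) ≈ -22.28 is typically negative for small/moderate x (Li(x) overestimates), though Littlewood's theorem shows this sign changes infinitely often.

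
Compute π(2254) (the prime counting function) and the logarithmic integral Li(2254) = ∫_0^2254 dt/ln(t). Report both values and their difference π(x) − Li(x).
π(2254) = 335;  Li(2254) ≈ 347.96;  π(x) − Li(x) ≈ -12.96.

Direct count of primes ≤ 2254 gives π(2254) = 335. Numerical evaluation of the logarithmic integral gives Li(2254) ≈ 347.96. The difference π(x) − Li(x) ≈ -12.96 is typically negative for small/moderate x (Li(x) overestimates), though Littlewood's theorem shows this sign changes infinitely often.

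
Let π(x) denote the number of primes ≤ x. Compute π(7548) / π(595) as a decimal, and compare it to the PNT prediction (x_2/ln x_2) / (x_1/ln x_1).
π(7548)/π(595) = 957/108 ≈ 8.8611;  PNT prediction ≈ 9.0764.

π(595) = 108 and π(7548) = 957, so π(7548)/π(595) ≈ 8.8611. The PNT-predicted ratio is (7548/ln(7548)) / (595/ln(595)) ≈ 9.0764. The two agree to within a few percent, as expected.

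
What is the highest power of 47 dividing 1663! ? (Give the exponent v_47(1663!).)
v_47(1663!) = 35

Legendre's formula: v_p(n!) = Σ_{k ≥ 1} ⌊n / p^k⌋. For p = 47, n = 1663, the terms are:
  ⌊1663/47^1⌋ = ⌊1663/47⌋ = 35
(the next term ⌊1663/47^2⌋ = 0, terminating the sum). Summing: v_47(1663!) = 35 = 35.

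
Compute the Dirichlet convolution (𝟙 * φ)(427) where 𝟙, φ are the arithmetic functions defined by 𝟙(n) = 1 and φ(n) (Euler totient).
(𝟙 * φ)(427) = 427

Divisors of 427: [1, 7, 61, 427]. For each d | 427:
  d = 1: 𝟙(1) · φ(427/1) = 1 · 360 = 360
  d = 7: 𝟙(7) · φ(427/7) = 1 · 60 = 60
  d = 61: 𝟙(61) · φ(427/61) = 1 · 6 = 6
  d = 427: 𝟙(427) · φ(427/427) = 1 · 1 = 1
Summing: (𝟙 * φ)(427) = 360 + 60 + 6 + 1 = 427.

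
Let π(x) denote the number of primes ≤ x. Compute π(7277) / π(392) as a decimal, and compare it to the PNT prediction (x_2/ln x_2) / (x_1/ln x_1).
π(7277)/π(392) = 928/77 ≈ 12.0519;  PNT prediction ≈ 12.4655.

π(392) = 77 and π(7277) = 928, so π(7277)/π(392) ≈ 12.0519. The PNT-predicted ratio is (7277/ln(7277)) / (392/ln(392)) ≈ 12.4655. The two agree to within a few percent, as expected.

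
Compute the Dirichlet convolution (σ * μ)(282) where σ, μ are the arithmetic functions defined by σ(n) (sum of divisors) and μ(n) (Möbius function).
(σ * μ)(282) = 282

Divisors of 282: [1, 2, 3, 6, 47, 94, 141, 282]. For each d | 282:
  d = 1: σ(1) · μ(282/1) = 1 · -1 = -1
  d = 2: σ(2) · μ(282/2) = 3 · 1 = 3
  d = 3: σ(3) · μ(282/3) = 4 · 1 = 4
  d = 6: σ(6) · μ(282/6) = 12 · -1 = -12
  d = 47: σ(47) · μ(282/47) = 48 · 1 = 48
  d = 94: σ(94) · μ(282/94) = 144 · -1 = -144
  d = 141: σ(141) · μ(282/141) = 192 · -1 = -192
  d = 282: σ(282) · μ(282/282) = 576 · 1 = 576
Summing: (σ * μ)(282) = -1 + 3 + 4 + -12 + 48 + -144 + -192 + 576 = 282.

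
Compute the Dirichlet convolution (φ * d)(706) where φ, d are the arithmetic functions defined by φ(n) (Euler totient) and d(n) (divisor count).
(φ * d)(706) = 1062

Divisors of 706: [1, 2, 353, 706]. For each d | 706:
  d = 1: φ(1) · d(706/1) = 1 · 4 = 4
  d = 2: φ(2) · d(706/2) = 1 · 2 = 2
  d = 353: φ(353) · d(706/353) = 352 · 2 = 704
  d = 706: φ(706) · d(706/706) = 352 · 1 = 352
Summing: (φ * d)(706) = 4 + 2 + 704 + 352 = 1062.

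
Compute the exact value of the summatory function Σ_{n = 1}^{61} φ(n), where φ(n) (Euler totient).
Σ_{n ≤ 61} φ(n) = 1162

Compute φ(n) for each 1 ≤ n ≤ 61: φ(1) = 1, φ(2) = 1, φ(3) = 2, φ(4) = 2, φ(5) = 4, φ(6) = 2, φ(7) = 6, φ(8) = 4, φ(9) = 6, φ(10) = 4, φ(11) = 10, φ(12) = 4, φ(13) = 12, φ(14) = 6, φ(15) = 8, φ(16) = 8, φ(17) = 16, φ(18) = 6, φ(19) = 18, φ(20) = 8, φ(21) = 12, φ(22) = 10, φ(23) = 22, φ(24) = 8, φ(25) = 20, φ(26) = 12, φ(27) = 18, φ(28) = 12, φ(29) = 28, φ(30) = 8, φ(31) = 30, φ(32) = 16, φ(33) = 20, φ(34) = 16, φ(35) = 24, φ(36) = 12, φ(37) = 36, φ(38) = 18, φ(39) = 24, φ(40) = 16, φ(41) = 40, φ(42) = 12, φ(43) = 42, φ(44) = 20, φ(45) = 24, φ(46) = 22, φ(47) = 46, φ(48) = 16, φ(49) = 42, φ(50) = 20, φ(51) = 32, φ(52) = 24, φ(53) = 52, φ(54) = 18, φ(55) = 40, φ(56) = 24, φ(57) = 36, φ(58) = 28, φ(59) = 58, φ(60) = 16, φ(61) = 60. Summing all 61 values: 1162. (Average order: Σ_{n ≤ x} φ(n) ~ (3/π²) x². For x = 61, (3/π²)·61² ≈ 1131.05.)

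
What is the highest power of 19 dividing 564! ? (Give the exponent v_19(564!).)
v_19(564!) = 30

Legendre's formula: v_p(n!) = Σ_{k ≥ 1} ⌊n / p^k⌋. For p = 19, n = 564, the terms are:
  ⌊564/19^1⌋ = ⌊564/19⌋ = 29
  ⌊564/19^2⌋ = ⌊564/361⌋ = 1
(the next term ⌊564/19^3⌋ = 0, terminating the sum). Summing: v_19(564!) = 29 + 1 = 30.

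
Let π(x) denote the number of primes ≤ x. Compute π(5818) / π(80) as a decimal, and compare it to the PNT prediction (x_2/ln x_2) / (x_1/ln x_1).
π(5818)/π(80) = 763/22 ≈ 34.6818;  PNT prediction ≈ 36.7624.

π(80) = 22 and π(5818) = 763, so π(5818)/π(80) ≈ 34.6818. The PNT-predicted ratio is (5818/ln(5818)) / (80/ln(80)) ≈ 36.7624. The two agree to within a few percent, as expected.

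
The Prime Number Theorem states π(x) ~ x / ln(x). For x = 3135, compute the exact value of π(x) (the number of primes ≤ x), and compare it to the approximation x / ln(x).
π(3135) = 445;  x/ln(x) ≈ 389.42;  relative error ≈ 12.49%.

Directly count primes up to 3135: π(3135) = 445. The PNT approximation gives 3135/ln(3135) ≈ 3135/8.05038 ≈ 389.42. Relative error (π(x) − x/ln(x)) / π(x) ≈ 12.49%; the approximation is known to undercount slightly (Li(x) is a better estimate).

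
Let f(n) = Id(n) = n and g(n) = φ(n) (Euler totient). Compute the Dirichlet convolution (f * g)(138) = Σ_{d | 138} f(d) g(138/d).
(Id * φ)(138) = 675

Divisors of 138: [1, 2, 3, 6, 23, 46, 69, 138]. For each d | 138:
  d = 1: Id(1) · φ(138/1) = 1 · 44 = 44
  d = 2: Id(2) · φ(138/2) = 2 · 44 = 88
  d = 3: Id(3) · φ(138/3) = 3 · 22 = 66
  d = 6: Id(6) · φ(138/6) = 6 · 22 = 132
  d = 23: Id(23) · φ(138/23) = 23 · 2 = 46
  d = 46: Id(46) · φ(138/46) = 46 · 2 = 92
  d = 69: Id(69) · φ(138/69) = 69 · 1 = 69
  d = 138: Id(138) · φ(138/138) = 138 · 1 = 138
Summing: (Id * φ)(138) = 44 + 88 + 66 + 132 + 46 + 92 + 69 + 138 = 675.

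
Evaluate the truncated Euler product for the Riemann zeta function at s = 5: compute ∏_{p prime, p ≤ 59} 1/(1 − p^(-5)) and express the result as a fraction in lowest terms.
∏ = 9783623293724966042755527767857913576946767245571173033197003580720982191908567341/9435202489615342986287959538462812822601440308319131731232692023968655443618693120

The primes p ≤ 59 are [2, 3, 5, 7, 11, 13, 17, 19, 23, 29, 31, 37, 41, 43, 47, 53, 59]. For each prime, (1 − 1/p^5)^(-1) = p^5 / (p^5 − 1). The product is (1 − 1/2^5)^(-1), (1 − 1/3^5)^(-1), (1 − 1/5^5)^(-1), (1 − 1/7^5)^(-1), (1 − 1/11^5)^(-1), (1 − 1/13^5)^(-1), (1 − 1/17^5)^(-1), (1 − 1/19^5)^(-1), (1 − 1/23^5)^(-1), (1 − 1/29^5)^(-1), (1 − 1/31^5)^(-1), (1 − 1/37^5)^(-1), (1 − 1/41^5)^(-1), (1 − 1/43^5)^(-1), (1 − 1/47^5)^(-1), (1 − 1/53^5)^(-1), (1 − 1/59^5)^(-1) = ∏ p^5 / (p^5 − 1) = 9783623293724966042755527767857913576946767245571173033197003580720982191908567341/9435202489615342986287959538462812822601440308319131731232692023968655443618693120.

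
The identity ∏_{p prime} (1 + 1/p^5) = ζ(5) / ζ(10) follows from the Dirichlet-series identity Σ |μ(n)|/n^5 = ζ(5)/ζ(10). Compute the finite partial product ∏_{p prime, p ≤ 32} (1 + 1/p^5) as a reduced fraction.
∏ = 63844361159480726970812326794206836752384/61631932954678205462623400894081119262815

The primes p ≤ 32 are [2, 3, 5, 7, 11, 13, 17, 19, 23, 29, 31]. For each, (1 + 1/p^5) = (p^5 + 1)/p^5. Multiplying these fractions over p ∈ [2, 3, 5, 7, 11, 13, 17, 19, 23, 29, 31] gives 63844361159480726970812326794206836752384/61631932954678205462623400894081119262815. (In the limit P → ∞ this tends to ζ(5)/ζ(10).)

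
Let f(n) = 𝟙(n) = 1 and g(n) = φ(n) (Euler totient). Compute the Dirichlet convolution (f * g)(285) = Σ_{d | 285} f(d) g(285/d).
(𝟙 * φ)(285) = 285

Divisors of 285: [1, 3, 5, 15, 19, 57, 95, 285]. For each d | 285:
  d = 1: 𝟙(1) · φ(285/1) = 1 · 144 = 144
  d = 3: 𝟙(3) · φ(285/3) = 1 · 72 = 72
  d = 5: 𝟙(5) · φ(285/5) = 1 · 36 = 36
  d = 15: 𝟙(15) · φ(285/15) = 1 · 18 = 18
  d = 19: 𝟙(19) · φ(285/19) = 1 · 8 = 8
  d = 57: 𝟙(57) · φ(285/57) = 1 · 4 = 4
  d = 95: 𝟙(95) · φ(285/95) = 1 · 2 = 2
  d = 285: 𝟙(285) · φ(285/285) = 1 · 1 = 1
Summing: (𝟙 * φ)(285) = 144 + 72 + 36 + 18 + 8 + 4 + 2 + 1 = 285.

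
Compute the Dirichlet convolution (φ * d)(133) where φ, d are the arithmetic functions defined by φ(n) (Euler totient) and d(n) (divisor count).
(φ * d)(133) = 160

Divisors of 133: [1, 7, 19, 133]. For each d | 133:
  d = 1: φ(1) · d(133/1) = 1 · 4 = 4
  d = 7: φ(7) · d(133/7) = 6 · 2 = 12
  d = 19: φ(19) · d(133/19) = 18 · 2 = 36
  d = 133: φ(133) · d(133/133) = 108 · 1 = 108
Summing: (φ * d)(133) = 4 + 12 + 36 + 108 = 160.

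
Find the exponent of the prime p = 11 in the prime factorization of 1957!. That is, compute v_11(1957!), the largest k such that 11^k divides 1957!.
v_11(1957!) = 194

Legendre's formula: v_p(n!) = Σ_{k ≥ 1} ⌊n / p^k⌋. For p = 11, n = 1957, the terms are:
  ⌊1957/11^1⌋ = ⌊1957/11⌋ = 177
  ⌊1957/11^2⌋ = ⌊1957/121⌋ = 16
  ⌊1957/11^3⌋ = ⌊1957/1331⌋ = 1
(the next term ⌊1957/11^4⌋ = 0, terminating the sum). Summing: v_11(1957!) = 177 + 16 + 1 = 194.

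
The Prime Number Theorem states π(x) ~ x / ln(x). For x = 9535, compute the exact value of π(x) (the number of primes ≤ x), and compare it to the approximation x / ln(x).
π(9535) = 1180;  x/ln(x) ≈ 1040.63;  relative error ≈ 11.81%.

Directly count primes up to 9535: π(9535) = 1180. The PNT approximation gives 9535/ln(9535) ≈ 9535/9.16272 ≈ 1040.63. Relative error (π(x) − x/ln(x)) / π(x) ≈ 11.81%; the approximation is known to undercount slightly (Li(x) is a better estimate).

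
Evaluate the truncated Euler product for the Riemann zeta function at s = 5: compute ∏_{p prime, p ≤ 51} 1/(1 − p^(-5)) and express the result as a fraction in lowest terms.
∏ = 505807800965451248053830657783332590848273750176189703324931155978491/487794643941809531294334436783738741459341109492573787399981389578240

The primes p ≤ 51 are [2, 3, 5, 7, 11, 13, 17, 19, 23, 29, 31, 37, 41, 43, 47]. For each prime, (1 − 1/p^5)^(-1) = p^5 / (p^5 − 1). The product is (1 − 1/2^5)^(-1), (1 − 1/3^5)^(-1), (1 − 1/5^5)^(-1), (1 − 1/7^5)^(-1), (1 − 1/11^5)^(-1), (1 − 1/13^5)^(-1), (1 − 1/17^5)^(-1), (1 − 1/19^5)^(-1), (1 − 1/23^5)^(-1), (1 − 1/29^5)^(-1), (1 − 1/31^5)^(-1), (1 − 1/37^5)^(-1), (1 − 1/41^5)^(-1), (1 − 1/43^5)^(-1), (1 − 1/47^5)^(-1) = ∏ p^5 / (p^5 − 1) = 505807800965451248053830657783332590848273750176189703324931155978491/487794643941809531294334436783738741459341109492573787399981389578240.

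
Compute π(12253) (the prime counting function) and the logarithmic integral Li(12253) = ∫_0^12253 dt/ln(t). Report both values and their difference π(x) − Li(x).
π(12253) = 1465;  Li(12253) ≈ 1488.01;  π(x) − Li(x) ≈ -23.01.

Direct count of primes ≤ 12253 gives π(12253) = 1465. Numerical evaluation of the logarithmic integral gives Li(12253) ≈ 1488.01. The difference π(x) − Li(x) ≈ -23.01 is typically negative for small/moderate x (Li(x) overestimates), though Littlewood's theorem shows this sign changes infinitely often.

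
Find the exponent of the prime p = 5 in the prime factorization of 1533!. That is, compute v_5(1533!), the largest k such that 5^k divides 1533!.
v_5(1533!) = 381

Legendre's formula: v_p(n!) = Σ_{k ≥ 1} ⌊n / p^k⌋. For p = 5, n = 1533, the terms are:
  ⌊1533/5^1⌋ = ⌊1533/5⌋ = 306
  ⌊1533/5^2⌋ = ⌊1533/25⌋ = 61
  ⌊1533/5^3⌋ = ⌊1533/125⌋ = 12
  ⌊1533/5^4⌋ = ⌊1533/625⌋ = 2
(the next term ⌊1533/5^5⌋ = 0, terminating the sum). Summing: v_5(1533!) = 306 + 61 + 12 + 2 = 381.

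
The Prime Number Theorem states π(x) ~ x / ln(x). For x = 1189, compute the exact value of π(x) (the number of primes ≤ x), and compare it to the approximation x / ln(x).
π(1189) = 195;  x/ln(x) ≈ 167.92;  relative error ≈ 13.89%.

Directly count primes up to 1189: π(1189) = 195. The PNT approximation gives 1189/ln(1189) ≈ 1189/7.08087 ≈ 167.92. Relative error (π(x) − x/ln(x)) / π(x) ≈ 13.89%; the approximation is known to undercount slightly (Li(x) is a better estimate).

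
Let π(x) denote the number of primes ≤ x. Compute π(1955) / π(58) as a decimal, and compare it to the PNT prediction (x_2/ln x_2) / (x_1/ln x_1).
π(1955)/π(58) = 297/16 ≈ 18.5625;  PNT prediction ≈ 18.0605.

π(58) = 16 and π(1955) = 297, so π(1955)/π(58) ≈ 18.5625. The PNT-predicted ratio is (1955/ln(1955)) / (58/ln(58)) ≈ 18.0605. The two agree to within a few percent, as expected.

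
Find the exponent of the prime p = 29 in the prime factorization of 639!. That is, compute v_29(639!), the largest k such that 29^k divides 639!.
v_29(639!) = 22

Legendre's formula: v_p(n!) = Σ_{k ≥ 1} ⌊n / p^k⌋. For p = 29, n = 639, the terms are:
  ⌊639/29^1⌋ = ⌊639/29⌋ = 22
(the next term ⌊639/29^2⌋ = 0, terminating the sum). Summing: v_29(639!) = 22 = 22.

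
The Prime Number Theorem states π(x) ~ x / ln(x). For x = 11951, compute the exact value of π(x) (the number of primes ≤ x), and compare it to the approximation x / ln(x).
π(11951) = 1432;  x/ln(x) ≈ 1272.93;  relative error ≈ 11.11%.

Directly count primes up to 11951: π(11951) = 1432. The PNT approximation gives 11951/ln(11951) ≈ 11951/9.38857 ≈ 1272.93. Relative error (π(x) − x/ln(x)) / π(x) ≈ 11.11%; the approximation is known to undercount slightly (Li(x) is a better estimate).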